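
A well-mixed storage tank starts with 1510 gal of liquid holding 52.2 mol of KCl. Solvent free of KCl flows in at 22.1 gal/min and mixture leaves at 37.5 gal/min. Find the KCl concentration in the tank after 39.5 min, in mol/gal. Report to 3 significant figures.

Let m(t) be the amount of KCl. Volume: V(t) = V₀ + (Q_in − Q_out) t = 1510 − 15.400 t; V(39.5) = 901.70 gal.
Species balance (pure solvent in): dm/dt = −Q_out · m/V(t).
Separate: dm/m = −Q_out dt/V(t) ⇒ ln(m/m₀) = −(Q_out/(Q_in−Q_out)) ln(V/V₀).
m = m₀ (V₀/V)^(Q_out/(Q_in−Q_out)) = 52.2 × (1510/901.70)^(-2.4351) = 14.874 mol.
C = m/V = 14.874/901.70 = 0.016495 mol/gal.

0.0165 mol/gal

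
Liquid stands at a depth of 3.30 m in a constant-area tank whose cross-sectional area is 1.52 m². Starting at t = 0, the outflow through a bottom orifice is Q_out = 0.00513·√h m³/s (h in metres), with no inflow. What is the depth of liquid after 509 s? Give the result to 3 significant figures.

0.917 m

With no inflow, A dh/dt = −0.00513 √h.
∫ h^(−1/2) dh = −(0.00513/A) ∫ dt, giving 2√h = 2√h₀ − (0.00513/A) t.
√h = √3.30 − 0.00513·509/(2·1.52) = 1.8166 − 0.85894 = 0.95765.
h = 0.95765² = 0.91710 m.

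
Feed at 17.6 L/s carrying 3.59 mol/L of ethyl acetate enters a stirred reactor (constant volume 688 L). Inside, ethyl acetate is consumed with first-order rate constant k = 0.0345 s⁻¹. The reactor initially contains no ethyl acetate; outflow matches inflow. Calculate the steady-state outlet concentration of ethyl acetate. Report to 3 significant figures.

1.53 mol/L

Species balance: V dC/dt = Q C_in − Q C − k V C.
Steady state (dC/dt = 0): C_ss = Q C_in/(Q + kV) = C_in/(1 + kV/Q).
C_ss = 17.6·3.59/(17.6 + 0.0345·688) = 63.184/41.336 = 1.5285 mol/L.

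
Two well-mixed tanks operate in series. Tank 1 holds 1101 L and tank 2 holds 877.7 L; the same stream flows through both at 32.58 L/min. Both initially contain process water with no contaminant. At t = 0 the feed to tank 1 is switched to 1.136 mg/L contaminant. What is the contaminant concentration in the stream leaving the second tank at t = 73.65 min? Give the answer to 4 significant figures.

Time constants: τᵢ = Vᵢ/Q for each well-mixed tank.
τ₁ = 1101/32.58 = 33.7937 min; τ₂ = 877.7/32.58 = 26.9398 min.
Solving the cascade with C₁(0)=C₂(0)=0 gives C₂(t) = C_in[1 − (τ₁ e^(−t/τ₁) − τ₂ e^(−t/τ₂))/(τ₁ − τ₂)].
At t = 73.65: e^(−t/τ₁) = 0.113110, e^(−t/τ₂) = 0.0649674.
C₂ = 1.136·[1 − (33.7937·0.113110 − 26.9398·0.0649674)/(6.85390)] = 1.136·0.697663 = 0.792546 mg/L.

0.7925 mg/L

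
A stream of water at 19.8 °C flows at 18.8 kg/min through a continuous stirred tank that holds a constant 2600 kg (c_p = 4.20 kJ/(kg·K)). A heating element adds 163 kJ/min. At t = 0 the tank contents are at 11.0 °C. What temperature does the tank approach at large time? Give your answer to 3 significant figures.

21.9 °C

M c_p dT/dt = ṁ c_p (T_in − T) + Q̇.
At steady state dT/dt = 0 ⇒ T_ss = T_in + Q̇/(ṁ c_p) = 19.8 + 163/(18.8·4.20) = 21.864 °C.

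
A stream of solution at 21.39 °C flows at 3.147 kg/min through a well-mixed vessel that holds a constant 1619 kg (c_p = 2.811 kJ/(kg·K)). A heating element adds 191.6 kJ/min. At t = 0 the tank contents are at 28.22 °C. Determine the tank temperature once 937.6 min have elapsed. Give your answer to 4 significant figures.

Heat balance on the well-mixed liquid: M c_p dT/dt = ṁ c_p (T_in − T) + 191.6.
τ = M/ṁ = 514.458 min; T_ss = T_in + Q̇/(ṁ c_p) = 21.39 + 191.6/(3.147·2.811) = 43.0490 °C.
Integrating: T(t) = T_ss + (T₀ − T_ss) e^(−t/τ).
T(937.6) = 43.0490 + (-14.8290)·e^(−937.6/514.458) = 43.0490 + (-14.8290)·0.161621 = 40.6523 °C.

40.65 °C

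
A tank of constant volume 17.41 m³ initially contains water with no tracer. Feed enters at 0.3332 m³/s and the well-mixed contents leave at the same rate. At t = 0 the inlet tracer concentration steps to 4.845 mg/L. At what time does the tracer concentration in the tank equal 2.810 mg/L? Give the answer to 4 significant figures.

45.33 s

Species balance on the tank: V dC/dt = Q(C_in − C), so τ = V/Q = 52.2509 s.
C(t) = C_in + (C₀ − C_in) e^(−t/τ). Set C = 2.810 and solve for t:
e^(−t/τ) = (C − C_in)/(C₀ − C_in) = (2.810 − 4.845)/(0 − 4.845) = 0.420021
t = −τ ln(…) = 52.2509 × 0.867451 = 45.3251 s.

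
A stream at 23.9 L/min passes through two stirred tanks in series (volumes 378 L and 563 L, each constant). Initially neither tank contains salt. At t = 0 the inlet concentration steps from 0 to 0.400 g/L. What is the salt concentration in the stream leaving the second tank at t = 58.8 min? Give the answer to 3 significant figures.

0.320 g/L

Time constants: τᵢ = Vᵢ/Q for each well-mixed tank.
τ₁ = 378/23.9 = 15.816 min; τ₂ = 563/23.9 = 23.556 min.
Tank 1: C₁ = C_in(1 − e^(−t/τ₁)). Tank 2 (τ₁ ≠ τ₂): C₂ = C_in[1 − (τ₁ e^(−t/τ₁) − τ₂ e^(−t/τ₂))/(τ₁ − τ₂)].
At t = 58.8: e^(−t/τ₁) = 0.024288, e^(−t/τ₂) = 0.082403.
C₂ = 0.400·[1 − (15.816·0.024288 − 23.556·0.082403)/(-7.7406)] = 0.400·0.79885 = 0.31954 g/L.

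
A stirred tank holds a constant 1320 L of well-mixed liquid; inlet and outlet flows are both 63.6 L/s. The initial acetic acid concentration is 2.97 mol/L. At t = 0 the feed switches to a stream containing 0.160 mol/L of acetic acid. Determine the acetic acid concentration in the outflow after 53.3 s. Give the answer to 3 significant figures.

Mass balance on the solute (V constant): V dC/dt = Q(C_in − C).
So dC/dt = (C_in − C)/τ with τ = V/Q = 1320/63.6 = 20.755 s.
This is linear first-order; C(t) = C_in + (C₀ − C_in) e^(−t/τ).
C(53.3) = 0.160 + (2.97 − 0.160)·e^(−53.3/20.755) = 0.160 + (2.8100)·0.076682 = 0.37548 mol/L.

0.375 mol/L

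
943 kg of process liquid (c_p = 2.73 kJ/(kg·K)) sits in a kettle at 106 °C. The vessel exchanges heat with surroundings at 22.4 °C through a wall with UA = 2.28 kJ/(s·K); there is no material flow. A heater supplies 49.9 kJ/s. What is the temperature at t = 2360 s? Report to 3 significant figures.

Lumped-capacitance energy balance: M c_p dT/dt = UA(T_amb − T) + Q̇.
dT/dt = (T_ss − T)/τ with T_ss = T_amb + Q̇/UA = 22.4 + 49.9/2.28 = 44.286 °C, τ = M c_p/UA = 943·2.73/2.28 = 1129.1 s.
This is linear first-order; T(t) = T_ss + (T₀ − T_ss) e^(−t/τ).
T(2360) = 44.286 + (61.714)·0.12367 = 51.918 °C.

51.9 °C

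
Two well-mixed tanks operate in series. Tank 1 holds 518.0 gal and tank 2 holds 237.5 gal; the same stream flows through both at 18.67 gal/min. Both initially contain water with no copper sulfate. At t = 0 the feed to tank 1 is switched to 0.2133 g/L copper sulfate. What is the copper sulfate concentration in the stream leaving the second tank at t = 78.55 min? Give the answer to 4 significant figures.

0.1905 g/L

Time constants: τᵢ = Vᵢ/Q for each well-mixed tank.
τ₁ = 518.0/18.67 = 27.7450 min; τ₂ = 237.5/18.67 = 12.7209 min.
Solving the cascade with C₁(0)=C₂(0)=0 gives C₂(t) = C_in[1 − (τ₁ e^(−t/τ₁) − τ₂ e^(−t/τ₂))/(τ₁ − τ₂)].
At t = 78.55: e^(−t/τ₁) = 0.0589458, e^(−t/τ₂) = 0.00208110.
C₂ = 0.2133·[1 − (27.7450·0.0589458 − 12.7209·0.00208110)/(15.0241)] = 0.2133·0.892907 = 0.190457 g/L.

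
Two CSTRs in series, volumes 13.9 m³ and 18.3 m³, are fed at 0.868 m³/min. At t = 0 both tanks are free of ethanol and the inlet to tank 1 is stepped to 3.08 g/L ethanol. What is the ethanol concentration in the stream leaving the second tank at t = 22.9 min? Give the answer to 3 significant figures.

Species balance on tank i: dCᵢ/dt = (Cᵢ₋₁ − Cᵢ)/τᵢ with τᵢ = Vᵢ/Q.
τ₁ = 13.9/0.868 = 16.014 min; τ₂ = 18.3/0.868 = 21.083 min.
Solving the cascade with C₁(0)=C₂(0)=0 gives C₂(t) = C_in[1 − (τ₁ e^(−t/τ₁) − τ₂ e^(−t/τ₂))/(τ₁ − τ₂)].
At t = 22.9: e^(−t/τ₁) = 0.23931, e^(−t/τ₂) = 0.33750.
C₂ = 3.08·[1 − (16.014·0.23931 − 21.083·0.33750)/(-5.0691)] = 3.08·0.35229 = 1.0851 g/L.

1.09 g/L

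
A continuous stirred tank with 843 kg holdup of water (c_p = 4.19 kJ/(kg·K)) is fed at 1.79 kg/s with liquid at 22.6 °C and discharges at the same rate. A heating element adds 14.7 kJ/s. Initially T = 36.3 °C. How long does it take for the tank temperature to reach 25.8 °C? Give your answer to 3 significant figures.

Heat balance on the well-mixed liquid: M c_p dT/dt = ṁ c_p (T_in − T) + 14.7.
τ = M/ṁ = 470.95 s; T_ss = T_in + Q̇/(ṁ c_p) = 24.560 °C.
T(t) = T_ss + (T₀ − T_ss) e^(−t/τ). Set T = 25.8:
e^(−t/τ) = (25.8 − 24.560)/(36.3 − 24.560) = 0.10562
t = −470.95 · ln(0.10562) = 1058.6 s.

1060 s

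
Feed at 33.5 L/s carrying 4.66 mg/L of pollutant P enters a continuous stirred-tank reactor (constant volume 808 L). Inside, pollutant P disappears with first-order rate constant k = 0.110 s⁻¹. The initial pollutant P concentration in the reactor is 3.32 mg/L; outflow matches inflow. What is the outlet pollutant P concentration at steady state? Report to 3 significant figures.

1.28 mg/L

Accumulation = in − out − consumed: V dC/dt = Q C_in − Q C − k V C.
At steady state: 0 = Q C_in − (Q + kV) C_ss, so C_ss = Q C_in/(Q + kV).
C_ss = 33.5·4.66/(33.5 + 0.110·808) = 156.11/122.38 = 1.2756 mg/L.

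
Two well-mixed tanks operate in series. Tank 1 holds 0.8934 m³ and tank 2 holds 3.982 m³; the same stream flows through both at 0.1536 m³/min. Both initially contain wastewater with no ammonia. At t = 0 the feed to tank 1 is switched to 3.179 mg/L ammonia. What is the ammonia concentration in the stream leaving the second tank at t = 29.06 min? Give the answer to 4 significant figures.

1.849 mg/L

Time constants: τᵢ = Vᵢ/Q for each well-mixed tank.
τ₁ = 0.8934/0.1536 = 5.81641 min; τ₂ = 3.982/0.1536 = 25.9245 min.
Solving the cascade with C₁(0)=C₂(0)=0 gives C₂(t) = C_in[1 − (τ₁ e^(−t/τ₁) − τ₂ e^(−t/τ₂))/(τ₁ − τ₂)].
At t = 29.06: e^(−t/τ₁) = 0.00676352, e^(−t/τ₂) = 0.325971.
C₂ = 3.179·[1 − (5.81641·0.00676352 − 25.9245·0.325971)/(-20.1081)] = 3.179·0.581697 = 1.84921 mg/L.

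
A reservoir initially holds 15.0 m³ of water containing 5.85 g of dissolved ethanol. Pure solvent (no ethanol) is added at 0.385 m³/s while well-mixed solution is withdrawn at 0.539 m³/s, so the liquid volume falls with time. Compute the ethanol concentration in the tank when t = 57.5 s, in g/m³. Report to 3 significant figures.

Let m(t) be the amount of ethanol. Volume: V(t) = V₀ + (Q_in − Q_out) t = 15.0 − 0.15400 t; V(57.5) = 6.1450 m³.
Species balance (pure solvent in): dm/dt = −Q_out · m/V(t).
dm/m = −Q_out dt/(V₀ − 0.15400 t); integrating gives ln(m/m₀) = −(Q_out/(Q_in−Q_out)) ln(V/V₀).
m = m₀ (V₀/V)^(Q_out/(Q_in−Q_out)) = 5.85 × (15.0/6.1450)^(-3.5000) = 0.25743 g.
C = m/V = 0.25743/6.1450 = 0.041893 g/m³.

0.0419 g/m³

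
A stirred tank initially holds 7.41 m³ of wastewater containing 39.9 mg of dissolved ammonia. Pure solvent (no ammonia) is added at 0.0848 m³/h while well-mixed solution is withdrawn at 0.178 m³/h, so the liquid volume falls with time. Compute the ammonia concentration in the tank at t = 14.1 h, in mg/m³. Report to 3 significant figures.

Let m(t) be the amount of ammonia. Volume: V(t) = V₀ + (Q_in − Q_out) t = 7.41 − 0.093200 t; V(14.1) = 6.0959 m³.
No ammonia enters, so dm/dt = −Q_out · (m/V).
dm/m = −Q_out dt/(V₀ − 0.093200 t); integrating gives ln(m/m₀) = −(Q_out/(Q_in−Q_out)) ln(V/V₀).
m = m₀ (V₀/V)^(Q_out/(Q_in−Q_out)) = 39.9 × (7.41/6.0959)^(-1.9099) = 27.482 mg.
C = m/V = 27.482/6.0959 = 4.5083 mg/m³.

4.51 mg/m³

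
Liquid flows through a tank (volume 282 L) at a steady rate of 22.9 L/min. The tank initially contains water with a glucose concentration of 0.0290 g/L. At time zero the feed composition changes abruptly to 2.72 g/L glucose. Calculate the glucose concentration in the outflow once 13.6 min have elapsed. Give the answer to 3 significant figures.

1.83 g/L

Accumulation = in − out for the solute gives V dC/dt = Q(C_in − C).
Time constant τ = V/Q = 282/22.9 = 12.314 min.
This is linear first-order; C(t) = C_in + (C₀ − C_in) e^(−t/τ).
C(13.6) = 2.72 + (0.0290 − 2.72)·e^(−13.6/12.314) = 2.72 + (-2.6910)·0.33141 = 1.8282 g/L.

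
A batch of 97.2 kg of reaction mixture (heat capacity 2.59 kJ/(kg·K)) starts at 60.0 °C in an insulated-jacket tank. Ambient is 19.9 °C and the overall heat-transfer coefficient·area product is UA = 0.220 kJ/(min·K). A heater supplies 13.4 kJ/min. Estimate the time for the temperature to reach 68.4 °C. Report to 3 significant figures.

592 min

Energy balance: M c_p dT/dt = −UA(T − T_amb) + Q̇.
τ = M c_p/UA = 1144.3 min; T_ss = T_amb + Q̇/UA = 19.9 + 13.4/0.220 = 80.809 °C.
T(t) = T_ss + (T₀ − T_ss)e^(−t/τ); set T = 68.4:
t = −τ ln[(T − T_ss)/(T₀ − T_ss)] = −1144.3 · ln(0.59633) = 591.56 min.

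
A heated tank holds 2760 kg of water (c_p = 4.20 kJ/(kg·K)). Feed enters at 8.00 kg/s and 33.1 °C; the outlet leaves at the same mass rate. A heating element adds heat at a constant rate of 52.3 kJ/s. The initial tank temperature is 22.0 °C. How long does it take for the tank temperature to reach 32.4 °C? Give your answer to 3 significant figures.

595 s

Heat balance on the well-mixed liquid: M c_p dT/dt = ṁ c_p (T_in − T) + 52.3.
τ = M/ṁ = 345.00 s; T_ss = T_in + Q̇/(ṁ c_p) = 34.657 °C.
T(t) = T_ss + (T₀ − T_ss) e^(−t/τ). Set T = 32.4:
e^(−t/τ) = (32.4 − 34.657)/(22.0 − 34.657) = 0.17829
t = −345.00 · ln(0.17829) = 594.90 s.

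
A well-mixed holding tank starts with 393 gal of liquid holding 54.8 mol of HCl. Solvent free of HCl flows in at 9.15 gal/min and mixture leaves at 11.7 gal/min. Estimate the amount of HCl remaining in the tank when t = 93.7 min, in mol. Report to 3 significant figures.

0.746 mol

Total volume: dV/dt = Q_in − Q_out = -2.5500 gal/min, so V(t) = 393 − 2.5500 t and V(93.7) = 154.07 gal.
Solute balance: dm/dt = 0 − Q_out C = −Q_out m/V(t).
Separate: dm/m = −Q_out dt/V(t) ⇒ ln(m/m₀) = −(Q_out/(Q_in−Q_out)) ln(V/V₀).
m = m₀ (V₀/V)^(Q_out/(Q_in−Q_out)) = 54.8 × (393/154.07)^(-4.5882) = 0.74610 mol.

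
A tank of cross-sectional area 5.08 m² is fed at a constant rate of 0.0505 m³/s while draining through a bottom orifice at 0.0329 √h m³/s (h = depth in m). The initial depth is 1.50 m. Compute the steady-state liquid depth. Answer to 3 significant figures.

A dh/dt = Q_in − 0.0329 √h. Steady state requires inflow = outflow:
Q_in = 0.0329 √h_ss ⇒ √h_ss = 0.0505/0.0329 = 1.5350.
h_ss = 1.5350² = 2.3561 m. (Since h₀ = 1.50 m < h_ss, the level will rise toward this value.)

2.36 m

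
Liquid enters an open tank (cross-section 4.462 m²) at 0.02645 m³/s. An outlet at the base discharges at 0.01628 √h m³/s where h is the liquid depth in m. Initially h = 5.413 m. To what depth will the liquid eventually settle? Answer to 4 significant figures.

2.640 m

Level balance: A dh/dt = 0.02645 − 0.01628 √h. Setting dh/dt = 0:
Q_in = 0.01628 √h_ss ⇒ √h_ss = 0.02645/0.01628 = 1.62469.
h_ss = 1.62469² = 2.63963 m. (Since h₀ = 5.413 m > h_ss, the level will fall toward this value.)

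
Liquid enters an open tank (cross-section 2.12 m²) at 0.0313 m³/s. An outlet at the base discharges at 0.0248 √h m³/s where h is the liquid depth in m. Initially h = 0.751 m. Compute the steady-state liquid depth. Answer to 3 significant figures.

1.59 m

Unsteady balance on liquid volume: A dh/dt = Q_in − 0.0248 √h. At steady state dh/dt = 0:
Q_in = 0.0248 √h_ss ⇒ √h_ss = 0.0313/0.0248 = 1.2621.
h_ss = 1.2621² = 1.5929 m. (Since h₀ = 0.751 m < h_ss, the level will rise toward this value.)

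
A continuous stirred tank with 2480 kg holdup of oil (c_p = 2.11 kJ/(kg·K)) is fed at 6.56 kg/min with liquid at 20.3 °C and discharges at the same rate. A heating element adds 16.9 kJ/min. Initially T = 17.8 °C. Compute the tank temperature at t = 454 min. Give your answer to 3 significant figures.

20.4 °C

M c_p dT/dt = ṁ c_p (T_in − T) + Q̇.
Rearrange: dT/dt = (T_ss − T)/τ with τ = M/ṁ = 378.05 min and T_ss = T_in + Q̇/(ṁ c_p) = 21.521 °C.
T approaches T_ss exponentially: T(t) = T_ss + (T₀ − T_ss) e^(−t/τ).
T(454) = 21.521 + (-3.7210)·e^(−454/378.05) = 21.521 + (-3.7210)·0.30092 = 20.401 °C.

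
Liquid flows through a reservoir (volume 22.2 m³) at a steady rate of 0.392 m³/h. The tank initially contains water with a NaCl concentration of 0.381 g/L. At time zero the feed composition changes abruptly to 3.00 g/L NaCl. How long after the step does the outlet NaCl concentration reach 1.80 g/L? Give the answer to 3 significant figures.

44.2 h

Transient balance on the dissolved component: V dC/dt = Q(C_in − C), so τ = V/Q = 56.633 h.
C(t) = C_in + (C₀ − C_in) e^(−t/τ). Set C = 1.80 and solve for t:
e^(−t/τ) = (C − C_in)/(C₀ − C_in) = (1.80 − 3.00)/(0.381 − 3.00) = 0.45819
t = −τ ln(…) = 56.633 × 0.78047 = 44.200 h.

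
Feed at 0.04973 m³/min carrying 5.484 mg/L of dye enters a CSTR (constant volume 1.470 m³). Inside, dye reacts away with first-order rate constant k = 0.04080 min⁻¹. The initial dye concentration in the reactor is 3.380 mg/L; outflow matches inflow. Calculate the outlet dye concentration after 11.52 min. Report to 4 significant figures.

2.864 mg/L

Species balance: V dC/dt = Q C_in − Q C − k V C.
dC/dt = (Q/V) C_in − (Q/V + k) C; effective rate a = Q/V + k = 0.0338299 + 0.04080 = 0.0746299 min⁻¹.
C_ss = Q C_in/(Q + kV) = 2.48591 mg/L; C(t) = C_ss + (C₀ − C_ss) e^(−a t).
C(11.52) = 2.48591 + (0.894089)·e^(−0.0746299·11.52) = 2.48591 + (0.894089)·0.423273 = 2.86435 mg/L.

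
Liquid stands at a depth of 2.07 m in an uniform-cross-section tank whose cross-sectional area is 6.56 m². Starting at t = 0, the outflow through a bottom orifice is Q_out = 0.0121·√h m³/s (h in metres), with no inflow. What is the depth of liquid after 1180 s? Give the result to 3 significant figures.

0.123 m

Volume balance on the tank: A dh/dt = −0.0121 √h.
Separate and integrate: 2(√h − √h₀) = −(0.0121/A) t.
√h = √2.07 − 0.0121·1180/(2·6.56) = 1.4387 − 1.0883 = 0.35049.
h = 0.35049² = 0.12284 m.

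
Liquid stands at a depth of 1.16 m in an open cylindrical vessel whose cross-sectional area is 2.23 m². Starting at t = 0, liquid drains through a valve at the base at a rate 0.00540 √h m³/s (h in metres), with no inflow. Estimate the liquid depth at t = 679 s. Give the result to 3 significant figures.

Mass balance (ρ constant): A dh/dt = −0.00540 √h.
∫ h^(−1/2) dh = −(0.00540/A) ∫ dt, giving 2√h = 2√h₀ − (0.00540/A) t.
√h = √1.16 − 0.00540·679/(2·2.23) = 1.0770 − 0.82211 = 0.25493.
h = 0.25493² = 0.064987 m.

0.0650 m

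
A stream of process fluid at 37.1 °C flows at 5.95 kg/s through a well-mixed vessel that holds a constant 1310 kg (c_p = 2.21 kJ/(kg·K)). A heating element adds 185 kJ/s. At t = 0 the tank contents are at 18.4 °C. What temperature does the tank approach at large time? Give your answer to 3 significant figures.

51.2 °C

M c_p dT/dt = ṁ c_p (T_in − T) + Q̇.
At steady state dT/dt = 0 ⇒ T_ss = T_in + Q̇/(ṁ c_p) = 37.1 + 185/(5.95·2.21) = 51.169 °C.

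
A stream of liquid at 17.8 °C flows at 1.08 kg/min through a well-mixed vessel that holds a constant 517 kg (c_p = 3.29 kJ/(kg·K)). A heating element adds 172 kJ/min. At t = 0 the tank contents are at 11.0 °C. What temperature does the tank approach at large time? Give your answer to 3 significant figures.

66.2 °C

Unsteady energy balance on the tank contents: M c_p dT/dt = ṁ c_p (T_in − T) + 172.
At steady state dT/dt = 0 ⇒ T_ss = T_in + Q̇/(ṁ c_p) = 17.8 + 172/(1.08·3.29) = 66.207 °C.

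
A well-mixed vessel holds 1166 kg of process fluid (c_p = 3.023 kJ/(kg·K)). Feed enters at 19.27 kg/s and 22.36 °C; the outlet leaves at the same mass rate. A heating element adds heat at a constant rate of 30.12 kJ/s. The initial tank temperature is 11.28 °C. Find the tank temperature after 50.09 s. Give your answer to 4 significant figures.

Unsteady energy balance on the tank contents: M c_p dT/dt = ṁ c_p (T_in − T) + 30.12.
Rearrange: dT/dt = (T_ss − T)/τ with τ = M/ṁ = 60.5086 s and T_ss = T_in + Q̇/(ṁ c_p) = 22.8771 °C.
Solution: T(t) = T_ss + (T₀ − T_ss) e^(−t/τ).
T(50.09) = 22.8771 + (-11.5971)·e^(−50.09/60.5086) = 22.8771 + (-11.5971)·0.437002 = 17.8091 °C.

17.81 °C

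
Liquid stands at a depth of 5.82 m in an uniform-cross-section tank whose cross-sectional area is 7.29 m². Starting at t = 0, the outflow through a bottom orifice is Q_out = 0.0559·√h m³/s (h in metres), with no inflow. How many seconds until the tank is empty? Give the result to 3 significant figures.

Volume balance on the tank: A dh/dt = −0.0559 √h.
This is separable: 2 d(√h)/dt = −0.0559/A, so √h = √h₀ − (0.0559/(2A)) t.
Set h = 0: 2√h₀ = (0.0559/A) t_empty ⇒ t_empty = 2A√h₀/0.0559.
t_empty = 2·7.29·√5.82/0.0559 = 14.580·2.4125/0.0559 = 629.23 s.

629 s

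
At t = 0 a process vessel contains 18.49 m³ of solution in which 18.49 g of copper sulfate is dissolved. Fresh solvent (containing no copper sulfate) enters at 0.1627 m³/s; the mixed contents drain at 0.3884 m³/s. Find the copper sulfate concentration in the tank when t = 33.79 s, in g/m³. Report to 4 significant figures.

0.6816 g/m³

Total volume: dV/dt = Q_in − Q_out = -0.225700 m³/s, so V(t) = 18.49 − 0.225700 t and V(33.79) = 10.8636 m³.
No copper sulfate enters, so dm/dt = −Q_out · (m/V).
Separate: dm/m = −Q_out dt/V(t) ⇒ ln(m/m₀) = −(Q_out/(Q_in−Q_out)) ln(V/V₀).
m = m₀ (V₀/V)^(Q_out/(Q_in−Q_out)) = 18.49 × (18.49/10.8636)^(-1.72087) = 7.40422 g.
C = m/V = 7.40422/10.8636 = 0.681563 g/m³.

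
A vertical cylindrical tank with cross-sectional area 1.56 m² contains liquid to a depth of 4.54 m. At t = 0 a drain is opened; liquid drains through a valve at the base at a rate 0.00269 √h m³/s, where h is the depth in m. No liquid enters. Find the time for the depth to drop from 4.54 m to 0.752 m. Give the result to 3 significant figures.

Mass balance (ρ constant): A dh/dt = −0.00269 √h.
∫ h^(−1/2) dh = −(0.00269/A) ∫ dt, giving 2√h = 2√h₀ − (0.00269/A) t.
t = 2A(√h₀ − √h)/0.00269 = 2·1.56·(√4.54 − √0.752)/0.00269
  = 3.1200 × (2.1307 − 0.86718) / 0.00269 = 1465.5 s.

1470 s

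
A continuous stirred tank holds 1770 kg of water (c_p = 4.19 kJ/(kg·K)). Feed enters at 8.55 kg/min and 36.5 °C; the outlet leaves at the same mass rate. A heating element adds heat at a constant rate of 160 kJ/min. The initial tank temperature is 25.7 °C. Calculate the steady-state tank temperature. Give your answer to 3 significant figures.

First-law balance (no shaft work): M c_p dT/dt = ṁ c_p (T_in − T) + 160.
At steady state dT/dt = 0 ⇒ T_ss = T_in + Q̇/(ṁ c_p) = 36.5 + 160/(8.55·4.19) = 40.966 °C.

41.0 °C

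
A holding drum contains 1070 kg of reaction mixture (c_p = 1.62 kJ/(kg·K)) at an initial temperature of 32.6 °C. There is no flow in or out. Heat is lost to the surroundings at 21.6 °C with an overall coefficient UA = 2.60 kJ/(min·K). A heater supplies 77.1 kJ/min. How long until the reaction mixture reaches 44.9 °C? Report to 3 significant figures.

718 min

Unsteady energy balance on the tank contents: M c_p dT/dt = −UA(T − T_amb) + Q̇.
τ = M c_p/UA = 666.69 min; T_ss = T_amb + Q̇/UA = 21.6 + 77.1/2.60 = 51.254 °C.
T(t) = T_ss + (T₀ − T_ss)e^(−t/τ); set T = 44.9:
t = −τ ln[(T − T_ss)/(T₀ − T_ss)] = −666.69 · ln(0.34062) = 718.02 min.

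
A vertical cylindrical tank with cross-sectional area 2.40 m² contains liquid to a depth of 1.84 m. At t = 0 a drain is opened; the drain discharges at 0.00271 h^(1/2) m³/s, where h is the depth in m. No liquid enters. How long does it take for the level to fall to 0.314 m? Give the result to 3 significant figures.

1410 s

A dh/dt = −Q_out = −0.00271 √h.
Separate and integrate: 2(√h − √h₀) = −(0.00271/A) t.
t = 2A(√h₀ − √h)/0.00271 = 2·2.40·(√1.84 − √0.314)/0.00271
  = 4.8000 × (1.3565 − 0.56036) / 0.00271 = 1410.1 s.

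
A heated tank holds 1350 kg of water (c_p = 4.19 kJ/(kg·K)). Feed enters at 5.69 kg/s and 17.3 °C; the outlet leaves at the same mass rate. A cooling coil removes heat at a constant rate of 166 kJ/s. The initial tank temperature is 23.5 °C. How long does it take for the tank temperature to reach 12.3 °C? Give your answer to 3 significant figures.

M c_p dT/dt = ṁ c_p (T_in − T) − Q̇.
τ = M/ṁ = 237.26 s; T_ss = T_in − Q̇/(ṁ c_p) = 10.337 °C.
T(t) = T_ss + (T₀ − T_ss) e^(−t/τ). Set T = 12.3:
e^(−t/τ) = (12.3 − 10.337)/(23.5 − 10.337) = 0.14912
t = −237.26 · ln(0.14912) = 451.51 s.

452 s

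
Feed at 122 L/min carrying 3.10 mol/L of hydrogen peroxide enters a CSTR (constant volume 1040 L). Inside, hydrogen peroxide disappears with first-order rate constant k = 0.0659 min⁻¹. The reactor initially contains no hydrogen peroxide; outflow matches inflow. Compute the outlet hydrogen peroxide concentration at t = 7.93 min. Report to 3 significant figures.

1.52 mol/L

Species balance: V dC/dt = Q C_in − Q C − k V C.
This is linear with rate a = Q/V + k = 0.18321 min⁻¹.
C_ss = Q C_in/(Q + kV) = 1.9849 mol/L; C(t) = C_ss + (C₀ − C_ss) e^(−a t).
C(7.93) = 1.9849 + (-1.9849)·e^(−0.18321·7.93) = 1.9849 + (-1.9849)·0.23391 = 1.5206 mol/L.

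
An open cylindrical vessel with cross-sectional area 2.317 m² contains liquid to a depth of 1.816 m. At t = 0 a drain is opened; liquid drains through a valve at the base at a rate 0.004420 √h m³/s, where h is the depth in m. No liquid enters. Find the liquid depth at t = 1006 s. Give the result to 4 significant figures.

0.1506 m

With no inflow, A dh/dt = −0.004420 √h.
∫ h^(−1/2) dh = −(0.004420/A) ∫ dt, giving 2√h = 2√h₀ − (0.004420/A) t.
√h = √1.816 − 0.004420·1006/(2·2.317) = 1.34759 − 0.959543 = 0.388048.
h = 0.388048² = 0.150581 m.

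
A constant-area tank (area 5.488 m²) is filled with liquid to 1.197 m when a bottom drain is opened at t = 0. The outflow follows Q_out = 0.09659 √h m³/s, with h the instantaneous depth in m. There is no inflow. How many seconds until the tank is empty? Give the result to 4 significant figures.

With no inflow, A dh/dt = −0.09659 √h.
This is separable: 2 d(√h)/dt = −0.09659/A, so √h = √h₀ − (0.09659/(2A)) t.
Tank is empty when √h = 0: t_empty = 2A√h₀/0.09659.
t_empty = 2·5.488·√1.197/0.09659 = 10.9760·1.09407/0.09659 = 124.325 s.

124.3 s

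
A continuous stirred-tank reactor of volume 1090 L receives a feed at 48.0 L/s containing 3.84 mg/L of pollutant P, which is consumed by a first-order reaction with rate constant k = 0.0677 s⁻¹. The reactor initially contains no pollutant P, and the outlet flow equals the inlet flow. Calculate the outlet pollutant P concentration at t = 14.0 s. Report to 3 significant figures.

Species balance: V dC/dt = Q C_in − Q C − k V C.
dC/dt = (Q/V) C_in − (Q/V + k) C; effective rate a = Q/V + k = 0.044037 + 0.0677 = 0.11174 s⁻¹.
C_ss = Q C_in/(Q + kV) = 1.5134 mg/L; C(t) = C_ss + (C₀ − C_ss) e^(−a t).
C(14.0) = 1.5134 + (-1.5134)·e^(−0.11174·14.0) = 1.5134 + (-1.5134)·0.20923 = 1.1967 mg/L.

1.20 mg/L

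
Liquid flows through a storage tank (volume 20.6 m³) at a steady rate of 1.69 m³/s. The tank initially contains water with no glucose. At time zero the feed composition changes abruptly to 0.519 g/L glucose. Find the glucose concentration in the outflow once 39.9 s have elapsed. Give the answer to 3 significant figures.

0.499 g/L

Species balance on the tank: V dC/dt = Q(C_in − C).
Time constant τ = V/Q = 20.6/1.69 = 12.189 s.
This is linear first-order; C(t) = C_in + (C₀ − C_in) e^(−t/τ).
C(39.9) = 0.519 + (0 − 0.519)·e^(−39.9/12.189) = 0.519 + (-0.51900)·0.037879 = 0.49934 g/L.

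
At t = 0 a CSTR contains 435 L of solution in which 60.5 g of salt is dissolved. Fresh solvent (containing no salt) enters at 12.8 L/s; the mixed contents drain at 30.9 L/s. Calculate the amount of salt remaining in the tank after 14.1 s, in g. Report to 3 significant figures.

Let m(t) be the amount of salt. Volume: V(t) = V₀ + (Q_in − Q_out) t = 435 − 18.100 t; V(14.1) = 179.79 L.
Solute balance: dm/dt = 0 − Q_out C = −Q_out m/V(t).
dm/m = −Q_out dt/(V₀ − 18.100 t); integrating gives ln(m/m₀) = −(Q_out/(Q_in−Q_out)) ln(V/V₀).
m = m₀ (V₀/V)^(Q_out/(Q_in−Q_out)) = 60.5 × (435/179.79)^(-1.7072) = 13.387 g.

13.4 g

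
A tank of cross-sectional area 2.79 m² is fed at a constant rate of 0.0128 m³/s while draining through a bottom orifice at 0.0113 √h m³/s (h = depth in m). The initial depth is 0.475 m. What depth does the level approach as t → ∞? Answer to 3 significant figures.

1.28 m

Level balance: A dh/dt = 0.0128 − 0.0113 √h. Setting dh/dt = 0:
Q_in = 0.0113 √h_ss ⇒ √h_ss = 0.0128/0.0113 = 1.1327.
h_ss = 1.1327² = 1.2831 m. (Since h₀ = 0.475 m < h_ss, the level will rise toward this value.)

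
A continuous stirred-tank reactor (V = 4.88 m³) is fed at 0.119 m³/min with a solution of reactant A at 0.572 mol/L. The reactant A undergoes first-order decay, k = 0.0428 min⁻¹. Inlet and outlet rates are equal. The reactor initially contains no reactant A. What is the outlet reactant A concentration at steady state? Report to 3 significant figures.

Species balance: V dC/dt = Q C_in − Q C − k V C.
Steady state (dC/dt = 0): C_ss = Q C_in/(Q + kV) = C_in/(1 + kV/Q).
C_ss = 0.119·0.572/(0.119 + 0.0428·4.88) = 0.068068/0.32786 = 0.20761 mol/L.

0.208 mol/L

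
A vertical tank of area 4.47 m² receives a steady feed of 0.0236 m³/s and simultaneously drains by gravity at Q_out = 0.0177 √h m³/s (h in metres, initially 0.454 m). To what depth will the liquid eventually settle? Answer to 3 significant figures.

1.78 m

A dh/dt = Q_in − 0.0177 √h. Steady state requires inflow = outflow:
Q_in = 0.0177 √h_ss ⇒ √h_ss = 0.0236/0.0177 = 1.3333.
h_ss = 1.3333² = 1.7778 m. (Since h₀ = 0.454 m < h_ss, the level will rise toward this value.)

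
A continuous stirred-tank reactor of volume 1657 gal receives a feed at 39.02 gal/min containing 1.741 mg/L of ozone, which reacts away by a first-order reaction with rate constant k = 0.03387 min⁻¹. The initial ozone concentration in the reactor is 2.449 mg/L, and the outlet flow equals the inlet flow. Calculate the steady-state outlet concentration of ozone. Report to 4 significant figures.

Species balance: V dC/dt = Q C_in − Q C − k V C.
Steady state (dC/dt = 0): C_ss = Q C_in/(Q + kV) = C_in/(1 + kV/Q).
C_ss = 39.02·1.741/(39.02 + 0.03387·1657) = 67.9338/95.1426 = 0.714021 mg/L.

0.7140 mg/L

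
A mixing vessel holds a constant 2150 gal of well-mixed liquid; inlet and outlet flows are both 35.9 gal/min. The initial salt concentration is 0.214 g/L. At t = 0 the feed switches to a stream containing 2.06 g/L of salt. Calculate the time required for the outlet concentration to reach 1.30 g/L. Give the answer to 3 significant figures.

Species balance: V dC/dt = Q(C_in − C) ⇒ τ = V/Q = 59.889 min.
C(t) = C_in + (C₀ − C_in) e^(−t/τ). Set C = 1.30 and solve for t:
e^(−t/τ) = (C − C_in)/(C₀ − C_in) = (1.30 − 2.06)/(0.214 − 2.06) = 0.41170
t = −τ ln(…) = 59.889 × 0.88746 = 53.149 min.

53.1 min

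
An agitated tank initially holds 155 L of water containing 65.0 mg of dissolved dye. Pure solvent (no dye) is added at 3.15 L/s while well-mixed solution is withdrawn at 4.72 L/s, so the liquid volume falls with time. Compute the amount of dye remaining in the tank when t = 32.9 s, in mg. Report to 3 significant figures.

19.2 mg

Let m(t) be the amount of dye. Volume: V(t) = V₀ + (Q_in − Q_out) t = 155 − 1.5700 t; V(32.9) = 103.35 L.
Species balance (pure solvent in): dm/dt = −Q_out · m/V(t).
Separate: dm/m = −Q_out dt/V(t) ⇒ ln(m/m₀) = −(Q_out/(Q_in−Q_out)) ln(V/V₀).
m = m₀ (V₀/V)^(Q_out/(Q_in−Q_out)) = 65.0 × (155/103.35)^(-3.0064) = 19.217 mg.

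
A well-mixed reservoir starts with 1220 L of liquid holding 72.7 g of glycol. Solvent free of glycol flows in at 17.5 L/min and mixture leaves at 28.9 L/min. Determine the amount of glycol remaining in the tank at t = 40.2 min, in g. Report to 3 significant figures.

Total volume: dV/dt = Q_in − Q_out = -11.400 L/min, so V(t) = 1220 − 11.400 t and V(40.2) = 761.72 L.
Species balance (pure solvent in): dm/dt = −Q_out · m/V(t).
Separate: dm/m = −Q_out dt/V(t) ⇒ ln(m/m₀) = −(Q_out/(Q_in−Q_out)) ln(V/V₀).
m = m₀ (V₀/V)^(Q_out/(Q_in−Q_out)) = 72.7 × (1220/761.72)^(-2.5351) = 22.027 g.

22.0 g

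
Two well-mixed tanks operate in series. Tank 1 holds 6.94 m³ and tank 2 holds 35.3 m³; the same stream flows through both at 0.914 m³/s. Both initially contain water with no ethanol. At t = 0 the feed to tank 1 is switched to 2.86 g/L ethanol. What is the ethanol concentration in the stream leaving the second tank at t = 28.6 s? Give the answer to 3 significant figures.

1.18 g/L

Species balance on tank i: dCᵢ/dt = (Cᵢ₋₁ − Cᵢ)/τᵢ with τᵢ = Vᵢ/Q.
τ₁ = 6.94/0.914 = 7.5930 s; τ₂ = 35.3/0.914 = 38.621 s.
Tank 1: C₁ = C_in(1 − e^(−t/τ₁)). Tank 2 (τ₁ ≠ τ₂): C₂ = C_in[1 − (τ₁ e^(−t/τ₁) − τ₂ e^(−t/τ₂))/(τ₁ − τ₂)].
At t = 28.6: e^(−t/τ₁) = 0.023130, e^(−t/τ₂) = 0.47687.
C₂ = 2.86·[1 − (7.5930·0.023130 − 38.621·0.47687)/(-31.028)] = 2.86·0.41210 = 1.1786 g/L.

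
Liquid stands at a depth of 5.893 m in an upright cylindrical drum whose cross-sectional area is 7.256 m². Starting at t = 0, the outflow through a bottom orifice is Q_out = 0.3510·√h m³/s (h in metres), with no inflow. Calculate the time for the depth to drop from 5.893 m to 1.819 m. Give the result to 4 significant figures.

A dh/dt = −Q_out = −0.3510 √h.
Separate and integrate: 2(√h − √h₀) = −(0.3510/A) t.
t = 2A(√h₀ − √h)/0.3510 = 2·7.256·(√5.893 − √1.819)/0.3510
  = 14.5120 × (2.42755 − 1.34870) / 0.3510 = 44.6046 s.

44.60 s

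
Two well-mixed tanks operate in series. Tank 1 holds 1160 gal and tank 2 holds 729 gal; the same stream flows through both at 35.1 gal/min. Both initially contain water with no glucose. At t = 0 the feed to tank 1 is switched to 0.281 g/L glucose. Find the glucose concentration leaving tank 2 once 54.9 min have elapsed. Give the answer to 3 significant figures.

0.171 g/L

Species balance on tank i: dCᵢ/dt = (Cᵢ₋₁ − Cᵢ)/τᵢ with τᵢ = Vᵢ/Q.
τ₁ = 1160/35.1 = 33.048 min; τ₂ = 729/35.1 = 20.769 min.
Solving the cascade with C₁(0)=C₂(0)=0 gives C₂(t) = C_in[1 − (τ₁ e^(−t/τ₁) − τ₂ e^(−t/τ₂))/(τ₁ − τ₂)].
At t = 54.9: e^(−t/τ₁) = 0.18991, e^(−t/τ₂) = 0.071124.
C₂ = 0.281·[1 − (33.048·0.18991 − 20.769·0.071124)/(12.279)] = 0.281·0.60917 = 0.17118 g/L.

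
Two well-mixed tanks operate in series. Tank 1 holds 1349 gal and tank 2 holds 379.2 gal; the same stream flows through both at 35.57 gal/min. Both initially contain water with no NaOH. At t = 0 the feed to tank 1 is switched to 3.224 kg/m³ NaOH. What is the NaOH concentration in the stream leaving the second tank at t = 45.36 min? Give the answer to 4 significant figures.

1.886 kg/m³

Each tank obeys Vᵢ dCᵢ/dt = Q(Cᵢ₋₁ − Cᵢ), so τᵢ = Vᵢ/Q.
τ₁ = 1349/35.57 = 37.9252 min; τ₂ = 379.2/35.57 = 10.6607 min.
Tank 1: C₁ = C_in(1 − e^(−t/τ₁)). Tank 2 (τ₁ ≠ τ₂): C₂ = C_in[1 − (τ₁ e^(−t/τ₁) − τ₂ e^(−t/τ₂))/(τ₁ − τ₂)].
At t = 45.36: e^(−t/τ₁) = 0.302390, e^(−t/τ₂) = 0.0141946.
C₂ = 3.224·[1 − (37.9252·0.302390 − 10.6607·0.0141946)/(27.2645)] = 3.224·0.584923 = 1.88579 kg/m³.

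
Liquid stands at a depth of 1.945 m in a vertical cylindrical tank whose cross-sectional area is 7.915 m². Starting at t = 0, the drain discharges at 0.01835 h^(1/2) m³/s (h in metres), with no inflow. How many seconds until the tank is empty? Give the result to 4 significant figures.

A dh/dt = −Q_out = −0.01835 √h.
Separate and integrate: 2(√h − √h₀) = −(0.01835/A) t.
Tank is empty when √h = 0: t_empty = 2A√h₀/0.01835.
t_empty = 2·7.915·√1.945/0.01835 = 15.8300·1.39463/0.01835 = 1203.11 s.

1203 s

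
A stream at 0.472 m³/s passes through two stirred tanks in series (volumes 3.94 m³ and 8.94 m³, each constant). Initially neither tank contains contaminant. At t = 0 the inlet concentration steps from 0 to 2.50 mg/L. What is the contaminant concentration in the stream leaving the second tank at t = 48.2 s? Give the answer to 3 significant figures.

2.16 mg/L

Species balance on tank i: dCᵢ/dt = (Cᵢ₋₁ − Cᵢ)/τᵢ with τᵢ = Vᵢ/Q.
τ₁ = 3.94/0.472 = 8.3475 s; τ₂ = 8.94/0.472 = 18.941 s.
Tank 1: C₁ = C_in(1 − e^(−t/τ₁)). Tank 2 (τ₁ ≠ τ₂): C₂ = C_in[1 − (τ₁ e^(−t/τ₁) − τ₂ e^(−t/τ₂))/(τ₁ − τ₂)].
At t = 48.2: e^(−t/τ₁) = 0.0031066, e^(−t/τ₂) = 0.078490.
C₂ = 2.50·[1 − (8.3475·0.0031066 − 18.941·0.078490)/(-10.593)] = 2.50·0.86211 = 2.1553 mg/L.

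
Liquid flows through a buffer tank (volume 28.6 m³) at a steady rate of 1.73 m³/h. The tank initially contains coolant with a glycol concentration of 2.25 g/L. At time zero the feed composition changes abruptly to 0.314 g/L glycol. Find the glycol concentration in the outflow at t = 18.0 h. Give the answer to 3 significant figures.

Mass balance on the solute (V constant): V dC/dt = Q(C_in − C).
Time constant τ = V/Q = 28.6/1.73 = 16.532 h.
This is linear first-order; C(t) = C_in + (C₀ − C_in) e^(−t/τ).
C(18.0) = 0.314 + (2.25 − 0.314)·e^(−18.0/16.532) = 0.314 + (1.9360)·0.33662 = 0.96569 g/L.

0.966 g/L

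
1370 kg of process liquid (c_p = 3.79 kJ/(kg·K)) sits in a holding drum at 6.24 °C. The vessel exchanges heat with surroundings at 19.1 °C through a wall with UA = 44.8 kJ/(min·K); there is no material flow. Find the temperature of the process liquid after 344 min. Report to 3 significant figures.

Lumped-capacitance energy balance: M c_p dT/dt = UA(T_amb − T).
dT/dt = (T_ss − T)/τ with T_ss = T_amb = 19.100 °C, τ = M c_p/UA = 1370·3.79/44.8 = 115.90 min.
T approaches T_ss exponentially: T(t) = T_ss + (T₀ − T_ss) e^(−t/τ).
T(344) = 19.100 + (-12.860)·0.051402 = 18.439 °C.

18.4 °C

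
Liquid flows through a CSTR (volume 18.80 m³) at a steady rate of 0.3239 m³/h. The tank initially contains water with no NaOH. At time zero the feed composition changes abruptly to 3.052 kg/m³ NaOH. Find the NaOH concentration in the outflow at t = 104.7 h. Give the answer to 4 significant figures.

2.549 kg/m³

Species balance on the tank: V dC/dt = Q(C_in − C).
So dC/dt = (C_in − C)/τ with τ = V/Q = 18.80/0.3239 = 58.0426 h.
This is linear first-order; C(t) = C_in + (C₀ − C_in) e^(−t/τ).
C(104.7) = 3.052 + (0 − 3.052)·e^(−104.7/58.0426) = 3.052 + (-3.05200)·0.164664 = 2.54945 kg/m³.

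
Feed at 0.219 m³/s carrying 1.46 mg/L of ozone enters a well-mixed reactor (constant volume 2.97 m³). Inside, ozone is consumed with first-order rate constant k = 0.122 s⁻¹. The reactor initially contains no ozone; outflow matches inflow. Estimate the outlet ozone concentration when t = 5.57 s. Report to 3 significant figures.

V dC/dt = Q(C_in − C) − k V C.
This is linear with rate a = Q/V + k = 0.19574 s⁻¹.
C_ss = Q C_in/(Q + kV) = 0.55001 mg/L; C(t) = C_ss + (C₀ − C_ss) e^(−a t).
C(5.57) = 0.55001 + (-0.55001)·e^(−0.19574·5.57) = 0.55001 + (-0.55001)·0.33613 = 0.36513 mg/L.

0.365 mg/L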